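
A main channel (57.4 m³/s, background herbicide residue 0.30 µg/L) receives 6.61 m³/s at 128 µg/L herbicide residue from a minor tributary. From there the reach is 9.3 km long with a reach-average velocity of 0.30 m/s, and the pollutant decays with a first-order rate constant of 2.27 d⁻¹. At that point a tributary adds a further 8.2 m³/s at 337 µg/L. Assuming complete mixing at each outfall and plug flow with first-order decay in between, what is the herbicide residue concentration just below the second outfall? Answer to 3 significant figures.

43.6 µg/L

Flow-weighted average: C = (57.40·0.3000 + 6.610·128.0) / 64.01 = 863.3/64.01 = 13.49 µg/L; combined flow 64.01 m³/s.
Travel time t = 9.3·1000 / 0.30 = 31000 s = 8.611 h.
Decay over the reach: 13.49·exp(−kt) = 13.49·0.4429 = 5.973 µg/L.
Second outfall: C = (64.01·5.973 + 8.200·337.0)/72.21 = 43.56 µg/L.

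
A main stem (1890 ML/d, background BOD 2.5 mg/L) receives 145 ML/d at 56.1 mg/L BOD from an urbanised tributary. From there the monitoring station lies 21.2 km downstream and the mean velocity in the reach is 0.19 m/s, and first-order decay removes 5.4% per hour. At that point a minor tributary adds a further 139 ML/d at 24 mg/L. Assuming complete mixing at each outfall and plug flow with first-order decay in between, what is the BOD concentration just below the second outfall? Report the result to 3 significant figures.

2.59 mg/L

Mixed concentration C = ΣQC/ΣQ = (1890·2.500 + 145.0·56.10) / 2035 = 12860/2035 = 6.319 mg/L; combined flow 2035 ML/d.
Travel time t = 21.2·1000 / 0.19 = 111600 s = 30.99 h.
5.4%/h lost → k = −ln(1 − 0.054) = 0.05551 h⁻¹.
Decay over the reach: 6.319·exp(−kt) = 6.319·0.1790 = 1.131 mg/L.
Second outfall: C = (2035·1.131 + 139.0·24.00)/2174 = 2.593 mg/L.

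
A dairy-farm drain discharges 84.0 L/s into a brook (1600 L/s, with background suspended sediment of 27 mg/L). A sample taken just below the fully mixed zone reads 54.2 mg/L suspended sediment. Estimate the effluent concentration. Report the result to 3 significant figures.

572 mg/L

Mass balance: 1600·27.00 + 84.00·Cₑ = 1684·54.20
→ Cₑ = (1684·54.20 − 1600·27.00) / 84.00 = 572.3 mg/L.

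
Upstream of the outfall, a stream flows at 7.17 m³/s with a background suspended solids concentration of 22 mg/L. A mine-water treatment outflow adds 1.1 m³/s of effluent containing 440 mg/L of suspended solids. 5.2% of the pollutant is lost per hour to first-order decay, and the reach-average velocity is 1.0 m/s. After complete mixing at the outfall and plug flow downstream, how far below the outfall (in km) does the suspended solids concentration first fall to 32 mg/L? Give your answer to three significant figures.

Flow-weighted average: C = (7.170·22.00 + 1.100·440.0) / 8.270 = 641.7/8.270 = 77.60 mg/L.
5.2%/h lost → k = −ln(1 − 0.052) = 0.05340 h⁻¹.
Set 77.60·exp(−k·t) = 32 → t = ln(77.60/32)/k = 59720 s = 16.59 h.
Distance = v·t = 1.0·59720 = 59720 m = 59.72 km.

59.7 km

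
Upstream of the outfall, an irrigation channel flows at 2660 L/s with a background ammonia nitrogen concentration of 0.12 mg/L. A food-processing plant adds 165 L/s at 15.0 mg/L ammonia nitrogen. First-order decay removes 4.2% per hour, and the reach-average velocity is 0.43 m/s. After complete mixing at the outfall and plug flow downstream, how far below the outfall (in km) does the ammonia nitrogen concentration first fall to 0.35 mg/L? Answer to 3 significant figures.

37.5 km

Flow-weighted average: C = (2660·0.1200 + 165.0·15.00) / 2825 = 2794/2825 = 0.9891 mg/L.
4.2%/h lost → k = −ln(1 − 0.042) = 0.04291 h⁻¹.
Set 0.9891·exp(−k·t) = 0.35 → t = ln(0.9891/0.35)/k = 87160 s = 24.21 h.
Distance = v·t = 0.43·87160 = 37480 m = 37.48 km.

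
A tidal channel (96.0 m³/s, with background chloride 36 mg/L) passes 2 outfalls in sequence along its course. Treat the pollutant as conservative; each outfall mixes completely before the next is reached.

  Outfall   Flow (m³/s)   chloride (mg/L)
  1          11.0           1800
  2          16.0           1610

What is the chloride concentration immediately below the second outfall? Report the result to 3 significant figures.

399 mg/L

Below outfall 1: Q → 107.0 m³/s, C = (96.00·36.00 + 11.00·1800)/107.0 = 217.3 mg/L.
Below outfall 2: Q → 123.0 m³/s, C = (107.0·217.3 + 16.00·1610)/123.0 = 398.5 mg/L.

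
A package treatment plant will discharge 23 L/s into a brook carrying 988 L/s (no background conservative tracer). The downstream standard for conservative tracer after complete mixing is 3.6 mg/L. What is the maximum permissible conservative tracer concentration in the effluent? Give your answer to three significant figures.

158 mg/L

At the limit, (Qr·Cr + Qe·Cₑ)/(Qr + Qe) = 3.6:
Cₑ = (1011·3.6 − 988.0·0) / 23.00 = 158.2 mg/L.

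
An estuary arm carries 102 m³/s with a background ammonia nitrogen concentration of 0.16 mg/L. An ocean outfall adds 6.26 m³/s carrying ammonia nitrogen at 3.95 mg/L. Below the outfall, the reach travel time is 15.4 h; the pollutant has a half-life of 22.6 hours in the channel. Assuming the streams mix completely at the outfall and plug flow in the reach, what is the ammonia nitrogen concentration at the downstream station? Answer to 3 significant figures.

After mixing, C = (102.0·0.1600 + 6.260·3.950) / 108.3 = 41.05/108.3 = 0.3792 mg/L.
Half-life 22.6 h → k = ln 2 / 22.6 = 0.03067 h⁻¹ = 0.7361 d⁻¹.
Decay over the reach: 0.3792·exp(−kt) = 0.3792·0.6236 = 0.2364 mg/L.

0.236 mg/L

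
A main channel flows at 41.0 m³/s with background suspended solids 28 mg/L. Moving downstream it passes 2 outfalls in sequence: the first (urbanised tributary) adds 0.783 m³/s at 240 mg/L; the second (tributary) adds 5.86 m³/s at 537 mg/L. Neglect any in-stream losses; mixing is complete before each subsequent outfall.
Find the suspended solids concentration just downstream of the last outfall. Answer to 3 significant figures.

94.1 mg/L

Outfall 1: combined Q = 41.78 m³/s; C = (41.00·28.00 + 0.7830·240.0)/41.78 = 31.97 mg/L.
Outfall 2: combined Q = 47.64 m³/s; C = (41.78·31.97 + 5.860·537.0)/47.64 = 94.09 mg/L.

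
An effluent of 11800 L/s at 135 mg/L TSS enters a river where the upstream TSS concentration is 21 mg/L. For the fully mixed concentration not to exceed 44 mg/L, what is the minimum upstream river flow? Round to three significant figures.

46700 L/s

Set C_mix = 44: (Q·21.00 + 11800·135.0) / (Q + 11800) = 44
→ Q = 11800·(135.0 − 44)/(44 − 21.00) = 46690 L/s.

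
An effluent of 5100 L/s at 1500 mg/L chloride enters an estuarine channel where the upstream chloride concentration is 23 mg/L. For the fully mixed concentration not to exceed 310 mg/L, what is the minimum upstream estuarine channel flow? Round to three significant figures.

21100 L/s

Set C_mix = 310: (Q·23.00 + 5100·1500) / (Q + 5100) = 310
→ Q = 5100·(1500 − 310)/(310 − 23.00) = 21150 L/s.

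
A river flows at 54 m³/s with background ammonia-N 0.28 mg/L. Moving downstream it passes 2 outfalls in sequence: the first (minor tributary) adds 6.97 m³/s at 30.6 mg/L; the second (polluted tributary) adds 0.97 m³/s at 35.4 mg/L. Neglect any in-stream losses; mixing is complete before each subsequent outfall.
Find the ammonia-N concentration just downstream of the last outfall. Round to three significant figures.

Outfall 1: combined Q = 60.97 m³/s; C = (54.00·0.2800 + 6.970·30.60)/60.97 = 3.746 mg/L.
Outfall 2: combined Q = 61.94 m³/s; C = (60.97·3.746 + 0.9700·35.40)/61.94 = 4.242 mg/L.

4.24 mg/L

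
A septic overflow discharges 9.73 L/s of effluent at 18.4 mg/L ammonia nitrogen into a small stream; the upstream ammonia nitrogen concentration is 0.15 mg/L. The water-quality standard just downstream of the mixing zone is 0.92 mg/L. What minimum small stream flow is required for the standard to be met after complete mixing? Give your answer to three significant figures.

Set C_mix = 0.92: (Q·0.1500 + 9.730·18.40) / (Q + 9.730) = 0.92
→ Q = 9.730·(18.40 − 0.92)/(0.92 − 0.1500) = 220.9 L/s.

221 L/s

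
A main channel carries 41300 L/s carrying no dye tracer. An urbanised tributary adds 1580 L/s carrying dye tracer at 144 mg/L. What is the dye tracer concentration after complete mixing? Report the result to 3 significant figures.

After mixing, C = (41300·0 + 1580·144.0) / 42880 = 227500/42880 = 5.306 mg/L.

5.31 mg/L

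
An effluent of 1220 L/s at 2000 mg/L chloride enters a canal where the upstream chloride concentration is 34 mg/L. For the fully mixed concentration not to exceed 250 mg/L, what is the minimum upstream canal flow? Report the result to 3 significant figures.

Set C_mix = 250: (Q·34.00 + 1220·2000) / (Q + 1220) = 250
→ Q = 1220·(2000 − 250)/(250 − 34.00) = 9884 L/s.

9880 L/s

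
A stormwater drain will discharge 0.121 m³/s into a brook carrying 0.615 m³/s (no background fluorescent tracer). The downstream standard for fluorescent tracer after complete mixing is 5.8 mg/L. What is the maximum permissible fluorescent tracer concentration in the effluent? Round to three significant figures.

35.3 mg/L

At the limit, (Qr·Cr + Qe·Cₑ)/(Qr + Qe) = 5.8:
Cₑ = (0.7360·5.8 − 0.6150·0) / 0.1210 = 35.28 mg/L.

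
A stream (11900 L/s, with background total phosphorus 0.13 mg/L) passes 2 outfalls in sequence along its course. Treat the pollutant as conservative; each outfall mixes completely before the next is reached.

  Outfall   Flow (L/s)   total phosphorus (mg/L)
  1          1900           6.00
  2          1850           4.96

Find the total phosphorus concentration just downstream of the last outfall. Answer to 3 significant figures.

1.41 mg/L

Below outfall 1: Q → 13800 L/s, C = (11900·0.1300 + 1900·6.000)/13800 = 0.9382 mg/L.
Below outfall 2: Q → 15650 L/s, C = (13800·0.9382 + 1850·4.960)/15650 = 1.414 mg/L.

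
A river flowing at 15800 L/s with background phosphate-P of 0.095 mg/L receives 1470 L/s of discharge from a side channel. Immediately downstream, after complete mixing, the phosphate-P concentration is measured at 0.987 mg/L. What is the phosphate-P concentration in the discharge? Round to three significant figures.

10.6 mg/L

Mass balance: 15800·0.09500 + 1470·Cₑ = 17270·0.9870
→ Cₑ = (17270·0.9870 − 15800·0.09500) / 1470 = 10.57 mg/L.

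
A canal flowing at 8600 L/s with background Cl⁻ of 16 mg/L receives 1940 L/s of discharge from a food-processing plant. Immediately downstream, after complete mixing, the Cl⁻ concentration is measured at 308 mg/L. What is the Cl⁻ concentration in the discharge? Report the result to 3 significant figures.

1600 mg/L

Mass balance: 8600·16.00 + 1940·Cₑ = 10540·308.0
→ Cₑ = (10540·308.0 − 8600·16.00) / 1940 = 1602 mg/L.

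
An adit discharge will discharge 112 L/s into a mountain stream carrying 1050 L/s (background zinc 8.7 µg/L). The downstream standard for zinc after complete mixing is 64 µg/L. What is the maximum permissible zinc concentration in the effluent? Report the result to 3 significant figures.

At the limit, (Qr·Cr + Qe·Cₑ)/(Qr + Qe) = 64:
Cₑ = (1162·64 − 1050·8.700) / 112.0 = 582.4 µg/L.

582 µg/L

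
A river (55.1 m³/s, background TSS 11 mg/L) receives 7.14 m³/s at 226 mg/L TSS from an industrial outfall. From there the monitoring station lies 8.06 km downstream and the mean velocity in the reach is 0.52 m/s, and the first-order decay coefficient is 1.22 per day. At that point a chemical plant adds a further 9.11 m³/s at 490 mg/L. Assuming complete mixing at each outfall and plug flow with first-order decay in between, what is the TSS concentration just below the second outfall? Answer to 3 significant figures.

Conservation of mass: C = (55.10·11.00 + 7.140·226.0) / 62.24 = 2220/62.24 = 35.66 mg/L; combined flow 62.24 m³/s.
Travel time t = 8.06·1000 / 0.52 = 15500 s = 4.306 h.
First-order decay: C = 35.66·exp(−k·t) = 35.66·0.8034 = 28.65 mg/L.
At the second outfall, C = (62.24·28.65 + 9.110·490.0) / (62.24 + 9.110) = 87.56 mg/L.

87.6 mg/L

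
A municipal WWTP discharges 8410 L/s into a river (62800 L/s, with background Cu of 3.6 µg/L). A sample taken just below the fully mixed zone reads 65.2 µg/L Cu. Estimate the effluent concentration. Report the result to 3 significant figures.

525 µg/L

Mass balance: 62800·3.600 + 8410·Cₑ = 71210·65.20
→ Cₑ = (71210·65.20 − 62800·3.600) / 8410 = 525.2 µg/L.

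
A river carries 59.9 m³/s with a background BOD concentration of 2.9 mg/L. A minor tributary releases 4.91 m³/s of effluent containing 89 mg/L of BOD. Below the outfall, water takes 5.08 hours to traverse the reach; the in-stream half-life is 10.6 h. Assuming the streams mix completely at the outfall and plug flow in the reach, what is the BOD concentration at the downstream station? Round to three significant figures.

After mixing, C = (59.90·2.900 + 4.910·89.00) / 64.81 = 610.7/64.81 = 9.423 mg/L.
Half-life 10.6 h → k = ln 2 / 10.6 = 0.06539 h⁻¹ = 1.569 d⁻¹.
First-order decay: C = 9.423·exp(−k·t) = 9.423·0.7174 = 6.760 mg/L.

6.76 mg/L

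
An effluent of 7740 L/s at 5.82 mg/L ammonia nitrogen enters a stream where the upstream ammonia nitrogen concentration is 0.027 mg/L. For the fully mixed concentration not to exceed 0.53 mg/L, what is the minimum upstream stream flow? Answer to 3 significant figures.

Set C_mix = 0.53: (Q·0.02700 + 7740·5.820) / (Q + 7740) = 0.53
→ Q = 7740·(5.820 − 0.53)/(0.53 − 0.02700) = 81400 L/s.

81400 L/s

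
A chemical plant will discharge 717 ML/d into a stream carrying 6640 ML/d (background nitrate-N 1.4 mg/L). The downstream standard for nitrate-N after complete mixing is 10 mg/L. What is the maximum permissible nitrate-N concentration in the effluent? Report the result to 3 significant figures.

At the limit, (Qr·Cr + Qe·Cₑ)/(Qr + Qe) = 10:
Cₑ = (7357·10 − 6640·1.400) / 717.0 = 89.64 mg/L.

89.6 mg/L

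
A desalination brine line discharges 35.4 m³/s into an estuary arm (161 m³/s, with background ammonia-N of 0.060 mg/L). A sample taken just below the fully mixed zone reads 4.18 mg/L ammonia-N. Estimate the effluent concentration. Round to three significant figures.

Mass balance: 161.0·0.06000 + 35.40·Cₑ = 196.4·4.180
→ Cₑ = (196.4·4.180 − 161.0·0.06000) / 35.40 = 22.92 mg/L.

22.9 mg/L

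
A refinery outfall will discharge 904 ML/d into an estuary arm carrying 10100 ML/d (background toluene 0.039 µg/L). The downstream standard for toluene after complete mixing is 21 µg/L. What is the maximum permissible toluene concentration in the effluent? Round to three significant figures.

At the limit, (Qr·Cr + Qe·Cₑ)/(Qr + Qe) = 21:
Cₑ = (11000·21 − 10100·0.03900) / 904.0 = 255.2 µg/L.

255 µg/L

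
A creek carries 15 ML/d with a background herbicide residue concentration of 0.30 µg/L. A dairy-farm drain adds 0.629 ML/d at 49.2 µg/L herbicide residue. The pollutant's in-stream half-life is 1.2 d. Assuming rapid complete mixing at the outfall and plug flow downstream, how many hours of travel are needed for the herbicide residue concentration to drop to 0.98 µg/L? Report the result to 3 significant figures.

Mass balance: C = (15.00·0.3000 + 0.6290·49.20) / 15.63 = 35.45/15.63 = 2.268 µg/L.
Half-life 1.2 d → k = ln 2 / 1.2 = 0.5776 d⁻¹.
2.268·exp(−k·t) = 0.98 → t = ln(2.268/0.98)/k = 125500 s = 34.86 h.

34.9 h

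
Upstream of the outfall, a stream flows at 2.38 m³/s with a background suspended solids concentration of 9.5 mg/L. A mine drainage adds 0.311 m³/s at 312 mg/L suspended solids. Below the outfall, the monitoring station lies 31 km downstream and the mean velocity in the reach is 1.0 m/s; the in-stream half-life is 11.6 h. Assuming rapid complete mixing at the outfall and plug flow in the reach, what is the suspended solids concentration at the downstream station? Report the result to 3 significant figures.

Mass balance: C = (2.380·9.500 + 0.3110·312.0) / 2.691 = 119.6/2.691 = 44.46 mg/L.
Travel time t = 31·1000 / 1.0 = 31000 s = 8.611 h.
Half-life 11.6 h → k = ln 2 / 11.6 = 0.05975 h⁻¹ = 1.434 d⁻¹.
After decay, C = 44.46 × e^(−kt) = 44.46 × 0.5978 = 26.58 mg/L.

26.6 mg/L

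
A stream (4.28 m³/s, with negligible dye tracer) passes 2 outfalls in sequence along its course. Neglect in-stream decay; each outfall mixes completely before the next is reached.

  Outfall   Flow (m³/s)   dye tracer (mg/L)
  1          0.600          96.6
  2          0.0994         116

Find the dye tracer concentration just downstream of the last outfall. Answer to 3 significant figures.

After outfall 1: Q = 4.280 + 0.6000 = 4.880 m³/s; C = (4.280·0 + 0.6000·96.60)/4.880 = 11.88 mg/L.
After outfall 2: Q = 4.880 + 0.09940 = 4.979 m³/s; C = (4.880·11.88 + 0.09940·116.0)/4.979 = 13.96 mg/L.

14.0 mg/L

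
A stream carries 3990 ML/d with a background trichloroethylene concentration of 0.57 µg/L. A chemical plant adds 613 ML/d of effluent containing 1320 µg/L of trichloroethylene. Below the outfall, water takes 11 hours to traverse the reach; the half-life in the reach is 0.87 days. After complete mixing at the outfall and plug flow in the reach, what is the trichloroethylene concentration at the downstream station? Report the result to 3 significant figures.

Flow-weighted average: C = (3990·0.5700 + 613.0·1320) / 4603 = 811400/4603 = 176.3 µg/L.
Half-life 0.87 d → k = ln 2 / 0.87 = 0.7967 d⁻¹.
After decay, C = 176.3 × e^(−kt) = 176.3 × 0.6941 = 122.4 µg/L.

122 µg/L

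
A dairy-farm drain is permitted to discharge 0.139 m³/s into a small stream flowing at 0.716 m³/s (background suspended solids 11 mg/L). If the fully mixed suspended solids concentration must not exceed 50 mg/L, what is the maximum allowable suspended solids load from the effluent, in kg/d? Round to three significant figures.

Mass balance at the limit: 0.7160·11.00 + 0.1390·Cₑ = 0.8550·50 → Cₑ = 250.9 mg/L.
Load = 0.1390 m³/s × 250.9 g/m³ × 86 400 s/d = 3013 kg/d.

3010 kg/d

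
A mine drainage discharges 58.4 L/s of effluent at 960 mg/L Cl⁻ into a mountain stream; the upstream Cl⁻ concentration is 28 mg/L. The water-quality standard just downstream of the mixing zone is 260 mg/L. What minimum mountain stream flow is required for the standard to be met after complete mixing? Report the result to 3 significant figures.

Set C_mix = 260: (Q·28.00 + 58.40·960.0) / (Q + 58.40) = 260
→ Q = 58.40·(960.0 − 260)/(260 − 28.00) = 176.2 L/s.

176 L/s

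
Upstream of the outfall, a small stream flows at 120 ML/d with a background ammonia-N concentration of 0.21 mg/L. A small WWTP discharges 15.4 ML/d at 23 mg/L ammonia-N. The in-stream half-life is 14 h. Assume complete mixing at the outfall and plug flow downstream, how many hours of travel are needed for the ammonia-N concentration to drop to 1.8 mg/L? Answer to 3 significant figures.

8.94 h

After mixing, C = (120.0·0.2100 + 15.40·23.00) / 135.4 = 379.4/135.4 = 2.802 mg/L.
Half-life 14 h → k = ln 2 / 14 = 0.04951 h⁻¹ = 1.188 d⁻¹.
2.802·exp(−k·t) = 1.8 → t = ln(2.802/1.8)/k = 32180 s = 8.939 h.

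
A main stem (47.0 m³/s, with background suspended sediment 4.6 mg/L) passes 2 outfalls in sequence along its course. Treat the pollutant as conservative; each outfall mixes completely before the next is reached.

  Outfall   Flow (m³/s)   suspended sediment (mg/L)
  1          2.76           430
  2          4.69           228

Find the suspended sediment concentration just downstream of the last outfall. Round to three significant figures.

Outfall 1: combined Q = 49.76 m³/s; C = (47.00·4.600 + 2.760·430.0)/49.76 = 28.20 mg/L.
Outfall 2: combined Q = 54.45 m³/s; C = (49.76·28.20 + 4.690·228.0)/54.45 = 45.41 mg/L.

45.4 mg/L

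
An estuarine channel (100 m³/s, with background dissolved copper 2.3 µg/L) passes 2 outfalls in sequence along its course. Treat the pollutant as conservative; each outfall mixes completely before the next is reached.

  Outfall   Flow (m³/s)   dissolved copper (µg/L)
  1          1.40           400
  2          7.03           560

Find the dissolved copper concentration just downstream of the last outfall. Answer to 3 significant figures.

Outfall 1: combined Q = 101.4 m³/s; C = (100.0·2.300 + 1.400·400.0)/101.4 = 7.791 µg/L.
Outfall 2: combined Q = 108.4 m³/s; C = (101.4·7.791 + 7.030·560.0)/108.4 = 43.59 µg/L.

43.6 µg/L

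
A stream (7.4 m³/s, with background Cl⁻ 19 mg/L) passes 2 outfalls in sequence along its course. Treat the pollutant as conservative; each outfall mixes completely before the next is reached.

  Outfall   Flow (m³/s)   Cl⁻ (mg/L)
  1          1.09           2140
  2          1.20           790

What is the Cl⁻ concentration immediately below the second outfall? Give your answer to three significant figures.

353 mg/L

Below outfall 1: Q → 8.490 m³/s, C = (7.400·19.00 + 1.090·2140)/8.490 = 291.3 mg/L.
Below outfall 2: Q → 9.690 m³/s, C = (8.490·291.3 + 1.200·790.0)/9.690 = 353.1 mg/L.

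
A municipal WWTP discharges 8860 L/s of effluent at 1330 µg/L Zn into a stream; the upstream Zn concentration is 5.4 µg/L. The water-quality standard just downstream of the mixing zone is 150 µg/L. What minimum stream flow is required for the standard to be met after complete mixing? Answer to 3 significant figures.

72300 L/s

Set C_mix = 150: (Q·5.400 + 8860·1330) / (Q + 8860) = 150
→ Q = 8860·(1330 − 150)/(150 − 5.400) = 72300 L/s.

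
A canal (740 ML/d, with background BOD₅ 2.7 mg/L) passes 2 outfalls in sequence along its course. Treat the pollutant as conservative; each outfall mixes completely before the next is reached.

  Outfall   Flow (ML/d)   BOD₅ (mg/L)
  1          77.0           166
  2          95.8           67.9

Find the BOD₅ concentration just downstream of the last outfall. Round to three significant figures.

Outfall 1: combined Q = 817.0 ML/d; C = (740.0·2.700 + 77.00·166.0)/817.0 = 18.09 mg/L.
Outfall 2: combined Q = 912.8 ML/d; C = (817.0·18.09 + 95.80·67.90)/912.8 = 23.32 mg/L.

23.3 mg/L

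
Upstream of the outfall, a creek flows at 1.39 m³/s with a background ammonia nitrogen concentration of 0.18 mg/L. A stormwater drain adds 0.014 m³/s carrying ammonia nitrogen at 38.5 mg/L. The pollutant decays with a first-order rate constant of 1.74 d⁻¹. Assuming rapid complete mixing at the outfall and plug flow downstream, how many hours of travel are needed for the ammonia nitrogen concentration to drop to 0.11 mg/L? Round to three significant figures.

After mixing, C = (1.390·0.1800 + 0.01400·38.50) / 1.404 = 0.7892/1.404 = 0.5621 mg/L.
0.5621·exp(−k·t) = 0.11 → t = ln(0.5621/0.11)/k = 81000 s = 22.50 h.

22.5 h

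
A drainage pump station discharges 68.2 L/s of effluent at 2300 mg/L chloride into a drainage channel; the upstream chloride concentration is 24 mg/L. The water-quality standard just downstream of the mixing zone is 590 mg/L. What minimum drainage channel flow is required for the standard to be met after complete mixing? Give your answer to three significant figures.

Set C_mix = 590: (Q·24.00 + 68.20·2300) / (Q + 68.20) = 590
→ Q = 68.20·(2300 − 590)/(590 − 24.00) = 206.0 L/s.

206 L/s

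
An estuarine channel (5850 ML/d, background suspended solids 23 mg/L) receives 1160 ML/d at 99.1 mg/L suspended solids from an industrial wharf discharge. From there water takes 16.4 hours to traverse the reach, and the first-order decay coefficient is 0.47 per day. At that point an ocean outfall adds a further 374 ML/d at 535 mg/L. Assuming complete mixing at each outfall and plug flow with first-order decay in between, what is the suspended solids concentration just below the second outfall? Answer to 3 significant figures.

51.6 mg/L

Mass balance: C = (5850·23.00 + 1160·99.10) / 7010 = 249500/7010 = 35.59 mg/L; combined flow 7010 ML/d.
After decay, C = 35.59 × e^(−kt) = 35.59 × 0.7253 = 25.82 mg/L.
At the second outfall, C = (7010·25.82 + 374.0·535.0) / (7010 + 374.0) = 51.61 mg/L.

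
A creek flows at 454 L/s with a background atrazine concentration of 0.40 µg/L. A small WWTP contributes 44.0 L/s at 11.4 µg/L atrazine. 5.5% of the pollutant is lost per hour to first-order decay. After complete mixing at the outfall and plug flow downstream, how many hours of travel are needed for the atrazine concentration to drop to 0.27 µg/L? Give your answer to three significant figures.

Mass balance: C = (454.0·0.4000 + 44.00·11.40) / 498.0 = 683.2/498.0 = 1.372 µg/L.
5.5%/h lost → k = −ln(1 − 0.055) = 0.05657 h⁻¹.
1.372·exp(−k·t) = 0.27 → t = ln(1.372/0.27)/k = 103400 s = 28.73 h.

28.7 h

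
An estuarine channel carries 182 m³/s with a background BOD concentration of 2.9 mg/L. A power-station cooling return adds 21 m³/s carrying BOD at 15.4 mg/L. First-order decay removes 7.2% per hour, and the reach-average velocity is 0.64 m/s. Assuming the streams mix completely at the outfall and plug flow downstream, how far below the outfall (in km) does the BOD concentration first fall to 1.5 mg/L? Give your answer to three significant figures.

31.7 km

Mass balance: C = (182.0·2.900 + 21.00·15.40) / 203.0 = 851.2/203.0 = 4.193 mg/L.
7.2%/h lost → k = −ln(1 − 0.072) = 0.07472 h⁻¹.
Set 4.193·exp(−k·t) = 1.5 → t = ln(4.193/1.5)/k = 49530 s = 13.76 h.
Distance = v·t = 0.64·49530 = 31700 m = 31.70 km.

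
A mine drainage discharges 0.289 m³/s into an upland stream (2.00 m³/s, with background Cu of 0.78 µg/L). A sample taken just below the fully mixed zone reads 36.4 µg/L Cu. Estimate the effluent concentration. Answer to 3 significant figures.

283 µg/L

Mass balance: 2.000·0.7800 + 0.2890·Cₑ = 2.289·36.40
→ Cₑ = (2.289·36.40 − 2.000·0.7800) / 0.2890 = 282.9 µg/L.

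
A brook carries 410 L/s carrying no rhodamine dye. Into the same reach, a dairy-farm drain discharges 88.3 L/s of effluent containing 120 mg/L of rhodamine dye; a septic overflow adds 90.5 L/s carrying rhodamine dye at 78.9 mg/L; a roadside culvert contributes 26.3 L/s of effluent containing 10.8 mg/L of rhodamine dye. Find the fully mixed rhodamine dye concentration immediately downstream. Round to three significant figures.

29.3 mg/L

Conservation of mass: C = (410.0·0 + 88.30·120.0 + 90.50·78.90 + 26.30·10.80) / 615.1 = 18020/615.1 = 29.30 mg/L.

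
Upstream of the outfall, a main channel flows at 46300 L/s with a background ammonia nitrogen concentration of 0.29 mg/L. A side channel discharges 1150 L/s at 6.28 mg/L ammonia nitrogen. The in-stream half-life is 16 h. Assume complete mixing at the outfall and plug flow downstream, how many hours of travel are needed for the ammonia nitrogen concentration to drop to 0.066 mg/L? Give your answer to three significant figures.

Mixed concentration C = ΣQC/ΣQ = (46300·0.2900 + 1150·6.280) / 47450 = 20650/47450 = 0.4352 mg/L.
Half-life 16 h → k = ln 2 / 16 = 0.04332 h⁻¹ = 1.040 d⁻¹.
0.4352·exp(−k·t) = 0.066 → t = ln(0.4352/0.066)/k = 156700 s = 43.54 h.

43.5 h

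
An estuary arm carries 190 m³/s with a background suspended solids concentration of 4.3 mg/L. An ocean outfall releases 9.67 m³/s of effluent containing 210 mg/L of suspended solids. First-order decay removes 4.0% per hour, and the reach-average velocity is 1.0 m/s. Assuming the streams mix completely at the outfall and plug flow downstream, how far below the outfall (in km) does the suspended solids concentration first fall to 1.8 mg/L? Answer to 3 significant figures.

Conservation of mass: C = (190.0·4.300 + 9.670·210.0) / 199.7 = 2848/199.7 = 14.26 mg/L.
4.0%/h lost → k = −ln(1 − 0.04) = 0.04082 h⁻¹.
Set 14.26·exp(−k·t) = 1.8 → t = ln(14.26/1.8)/k = 182500 s = 50.70 h.
Distance = v·t = 1.0·182500 = 182500 m = 182.5 km.

183 km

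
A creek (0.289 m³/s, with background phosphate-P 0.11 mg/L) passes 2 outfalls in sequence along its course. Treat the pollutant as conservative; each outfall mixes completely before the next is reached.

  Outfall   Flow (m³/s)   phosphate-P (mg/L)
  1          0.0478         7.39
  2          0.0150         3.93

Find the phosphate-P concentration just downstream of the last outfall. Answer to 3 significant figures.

1.26 mg/L

After outfall 1: Q = 0.2890 + 0.04780 = 0.3368 m³/s; C = (0.2890·0.1100 + 0.04780·7.390)/0.3368 = 1.143 mg/L.
After outfall 2: Q = 0.3368 + 0.01500 = 0.3518 m³/s; C = (0.3368·1.143 + 0.01500·3.930)/0.3518 = 1.262 mg/L.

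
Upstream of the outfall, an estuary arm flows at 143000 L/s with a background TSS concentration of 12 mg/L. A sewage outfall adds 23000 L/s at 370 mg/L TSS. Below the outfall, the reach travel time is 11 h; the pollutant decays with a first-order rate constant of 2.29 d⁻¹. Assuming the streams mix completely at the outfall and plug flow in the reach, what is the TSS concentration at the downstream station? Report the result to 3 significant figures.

After mixing, C = (143000·12.00 + 23000·370.0) / 166000 = 10230000/166000 = 61.60 mg/L.
First-order decay: C = 61.60·exp(−k·t) = 61.60·0.3501 = 21.57 mg/L.

21.6 mg/L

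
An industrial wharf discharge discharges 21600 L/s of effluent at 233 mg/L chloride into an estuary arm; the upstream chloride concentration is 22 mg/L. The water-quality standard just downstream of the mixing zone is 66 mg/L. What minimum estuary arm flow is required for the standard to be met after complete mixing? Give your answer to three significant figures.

82000 L/s

Set C_mix = 66: (Q·22.00 + 21600·233.0) / (Q + 21600) = 66
→ Q = 21600·(233.0 − 66)/(66 − 22.00) = 81980 L/s.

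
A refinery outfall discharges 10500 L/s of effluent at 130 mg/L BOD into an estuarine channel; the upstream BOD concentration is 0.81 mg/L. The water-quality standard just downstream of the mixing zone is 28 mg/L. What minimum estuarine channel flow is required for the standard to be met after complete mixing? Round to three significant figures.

Set C_mix = 28: (Q·0.8100 + 10500·130.0) / (Q + 10500) = 28
→ Q = 10500·(130.0 − 28)/(28 − 0.8100) = 39390 L/s.

39400 L/s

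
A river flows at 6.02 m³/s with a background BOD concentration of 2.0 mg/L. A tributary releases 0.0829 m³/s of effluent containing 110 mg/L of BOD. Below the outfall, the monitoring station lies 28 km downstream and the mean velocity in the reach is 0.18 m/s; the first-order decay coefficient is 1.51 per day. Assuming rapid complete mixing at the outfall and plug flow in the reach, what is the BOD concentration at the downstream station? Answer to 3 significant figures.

Flow-weighted average: C = (6.020·2.000 + 0.08290·110.0) / 6.103 = 21.16/6.103 = 3.467 mg/L.
Travel time t = 28·1000 / 0.18 = 155600 s = 43.21 h.
After decay, C = 3.467 × e^(−kt) = 3.467 × 0.06597 = 0.2287 mg/L.

0.229 mg/L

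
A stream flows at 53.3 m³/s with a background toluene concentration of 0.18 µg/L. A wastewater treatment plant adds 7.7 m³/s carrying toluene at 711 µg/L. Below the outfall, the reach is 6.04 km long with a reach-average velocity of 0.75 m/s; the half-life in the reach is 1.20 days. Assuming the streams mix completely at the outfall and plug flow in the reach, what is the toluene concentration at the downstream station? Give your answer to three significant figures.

85.2 µg/L

Conservation of mass: C = (53.30·0.1800 + 7.700·711.0) / 61.00 = 5484/61.00 = 89.91 µg/L.
Travel time t = 6.04·1000 / 0.75 = 8053 s = 2.237 h.
Half-life 1.20 d → k = ln 2 / 1.20 = 0.5776 d⁻¹.
First-order decay: C = 89.91·exp(−k·t) = 89.91·0.9476 = 85.19 µg/L.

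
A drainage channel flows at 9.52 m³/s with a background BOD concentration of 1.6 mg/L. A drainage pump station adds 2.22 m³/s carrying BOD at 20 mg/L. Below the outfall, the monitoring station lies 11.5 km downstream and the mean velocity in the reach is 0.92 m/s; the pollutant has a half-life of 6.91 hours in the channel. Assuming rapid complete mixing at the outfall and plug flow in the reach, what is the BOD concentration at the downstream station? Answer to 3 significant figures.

After mixing, C = (9.520·1.600 + 2.220·20.00) / 11.74 = 59.63/11.74 = 5.079 mg/L.
Travel time t = 11.5·1000 / 0.92 = 12500 s = 3.472 h.
Half-life 6.91 h → k = ln 2 / 6.91 = 0.1003 h⁻¹ = 2.407 d⁻¹.
Decay over the reach: 5.079·exp(−kt) = 5.079·0.7059 = 3.585 mg/L.

3.59 mg/L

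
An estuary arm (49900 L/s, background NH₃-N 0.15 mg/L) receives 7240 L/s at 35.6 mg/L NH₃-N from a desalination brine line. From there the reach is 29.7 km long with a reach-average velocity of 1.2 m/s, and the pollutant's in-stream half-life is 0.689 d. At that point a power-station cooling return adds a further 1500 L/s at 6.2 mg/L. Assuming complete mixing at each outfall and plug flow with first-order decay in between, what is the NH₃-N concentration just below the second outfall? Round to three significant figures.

After mixing, C = (49900·0.1500 + 7240·35.60) / 57140 = 265200/57140 = 4.642 mg/L; combined flow 57140 L/s.
Travel time t = 29.7·1000 / 1.2 = 24750 s = 6.875 h.
Half-life 0.689 d → k = ln 2 / 0.689 = 1.006 d⁻¹.
Decay over the reach: 4.642·exp(−kt) = 4.642·0.7496 = 3.480 mg/L.
Second outfall: C = (57140·3.480 + 1500·6.200)/58640 = 3.549 mg/L.

3.55 mg/L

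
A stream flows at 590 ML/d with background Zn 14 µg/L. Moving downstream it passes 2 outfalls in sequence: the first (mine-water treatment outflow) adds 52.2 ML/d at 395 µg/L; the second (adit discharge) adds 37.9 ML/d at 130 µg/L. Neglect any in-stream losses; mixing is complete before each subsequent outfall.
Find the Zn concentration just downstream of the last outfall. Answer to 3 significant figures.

After outfall 1: Q = 590.0 + 52.20 = 642.2 ML/d; C = (590.0·14.00 + 52.20·395.0)/642.2 = 44.97 µg/L.
After outfall 2: Q = 642.2 + 37.90 = 680.1 ML/d; C = (642.2·44.97 + 37.90·130.0)/680.1 = 49.71 µg/L.

49.7 µg/L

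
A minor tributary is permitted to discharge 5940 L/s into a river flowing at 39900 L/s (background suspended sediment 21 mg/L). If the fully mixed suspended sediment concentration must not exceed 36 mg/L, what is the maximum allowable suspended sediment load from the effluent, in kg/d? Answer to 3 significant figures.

Mass balance at the limit: 39900·21.00 + 5940·Cₑ = 45840·36 → Cₑ = 136.8 mg/L.
5940 L/s = 5.940 m³/s. Load = 5.940 m³/s × 136.8 g/m³ × 86 400 s/d = 70190 kg/d.

70200 kg/d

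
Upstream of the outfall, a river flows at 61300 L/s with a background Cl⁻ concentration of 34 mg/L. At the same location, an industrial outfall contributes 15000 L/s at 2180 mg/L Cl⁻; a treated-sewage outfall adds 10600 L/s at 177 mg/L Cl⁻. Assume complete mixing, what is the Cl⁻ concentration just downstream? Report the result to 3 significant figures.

Mass balance: C = (61300·34.00 + 15000·2180 + 10600·177.0) / 86900 = 36660000/86900 = 421.9 mg/L.

422 mg/L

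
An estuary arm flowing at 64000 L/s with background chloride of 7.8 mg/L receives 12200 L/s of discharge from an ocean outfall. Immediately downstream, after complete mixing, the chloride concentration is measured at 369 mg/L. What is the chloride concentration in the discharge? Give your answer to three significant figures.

Mass balance: 64000·7.800 + 12200·Cₑ = 76200·369.0
→ Cₑ = (76200·369.0 − 64000·7.800) / 12200 = 2264 mg/L.

2260 mg/L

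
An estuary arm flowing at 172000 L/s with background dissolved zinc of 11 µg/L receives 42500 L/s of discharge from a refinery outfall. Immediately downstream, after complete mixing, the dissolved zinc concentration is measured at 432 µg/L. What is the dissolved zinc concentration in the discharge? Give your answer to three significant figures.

2140 µg/L

Mass balance: 172000·11.00 + 42500·Cₑ = 214500·432.0
→ Cₑ = (214500·432.0 − 172000·11.00) / 42500 = 2136 µg/L.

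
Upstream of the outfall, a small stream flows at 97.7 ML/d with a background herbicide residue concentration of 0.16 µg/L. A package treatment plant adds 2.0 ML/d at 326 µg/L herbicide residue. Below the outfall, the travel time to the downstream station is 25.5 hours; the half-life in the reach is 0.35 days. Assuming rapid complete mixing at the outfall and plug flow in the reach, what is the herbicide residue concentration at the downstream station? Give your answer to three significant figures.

0.817 µg/L

Conservation of mass: C = (97.70·0.1600 + 2.000·326.0) / 99.70 = 667.6/99.70 = 6.696 µg/L.
Half-life 0.35 d → k = ln 2 / 0.35 = 1.980 d⁻¹.
Decay over the reach: 6.696·exp(−kt) = 6.696·0.1219 = 0.8166 µg/L.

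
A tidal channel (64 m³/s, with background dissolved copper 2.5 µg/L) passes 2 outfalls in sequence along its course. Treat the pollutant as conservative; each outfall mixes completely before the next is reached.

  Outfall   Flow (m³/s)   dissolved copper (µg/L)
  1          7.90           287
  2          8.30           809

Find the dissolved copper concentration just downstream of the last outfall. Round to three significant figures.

114 µg/L

After outfall 1: Q = 64.00 + 7.900 = 71.90 m³/s; C = (64.00·2.500 + 7.900·287.0)/71.90 = 33.76 µg/L.
After outfall 2: Q = 71.90 + 8.300 = 80.20 m³/s; C = (71.90·33.76 + 8.300·809.0)/80.20 = 114.0 µg/L.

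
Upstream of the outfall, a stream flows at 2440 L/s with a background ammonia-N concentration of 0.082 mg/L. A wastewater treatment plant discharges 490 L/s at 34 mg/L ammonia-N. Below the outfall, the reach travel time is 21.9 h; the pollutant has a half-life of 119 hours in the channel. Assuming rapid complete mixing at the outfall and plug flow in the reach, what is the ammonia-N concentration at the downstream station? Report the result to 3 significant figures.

5.07 mg/L

After mixing, C = (2440·0.08200 + 490.0·34.00) / 2930 = 16860/2930 = 5.754 mg/L.
Half-life 119 h → k = ln 2 / 119 = 0.005825 h⁻¹ = 0.1398 d⁻¹.
First-order decay: C = 5.754·exp(−k·t) = 5.754·0.8802 = 5.065 mg/L.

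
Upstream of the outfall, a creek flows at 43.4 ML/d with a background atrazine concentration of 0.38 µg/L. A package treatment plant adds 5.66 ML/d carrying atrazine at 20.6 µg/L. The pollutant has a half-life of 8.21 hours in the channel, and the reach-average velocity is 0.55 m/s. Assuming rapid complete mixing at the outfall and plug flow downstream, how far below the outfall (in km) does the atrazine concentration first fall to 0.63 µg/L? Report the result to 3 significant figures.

Conservation of mass: C = (43.40·0.3800 + 5.660·20.60) / 49.06 = 133.1/49.06 = 2.713 µg/L.
Half-life 8.21 h → k = ln 2 / 8.21 = 0.08443 h⁻¹ = 2.026 d⁻¹.
Set 2.713·exp(−k·t) = 0.63 → t = ln(2.713/0.63)/k = 62250 s = 17.29 h.
Distance = v·t = 0.55·62250 = 34240 m = 34.24 km.

34.2 km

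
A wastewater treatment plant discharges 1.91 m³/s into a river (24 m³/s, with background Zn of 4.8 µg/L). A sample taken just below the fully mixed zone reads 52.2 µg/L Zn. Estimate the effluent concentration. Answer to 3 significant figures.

Mass balance: 24.00·4.800 + 1.910·Cₑ = 25.91·52.20
→ Cₑ = (25.91·52.20 − 24.00·4.800) / 1.910 = 647.8 µg/L.

648 µg/L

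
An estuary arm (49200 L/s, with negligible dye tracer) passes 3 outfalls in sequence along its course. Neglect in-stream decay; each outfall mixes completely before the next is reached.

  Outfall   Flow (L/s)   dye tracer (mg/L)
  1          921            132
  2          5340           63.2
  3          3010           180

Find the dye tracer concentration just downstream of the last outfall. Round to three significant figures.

Outfall 1: combined Q = 50120 L/s; C = (49200·0 + 921.0·132.0)/50120 = 2.426 mg/L.
Outfall 2: combined Q = 55460 L/s; C = (50120·2.426 + 5340·63.20)/55460 = 8.277 mg/L.
Outfall 3: combined Q = 58470 L/s; C = (55460·8.277 + 3010·180.0)/58470 = 17.12 mg/L.

17.1 mg/L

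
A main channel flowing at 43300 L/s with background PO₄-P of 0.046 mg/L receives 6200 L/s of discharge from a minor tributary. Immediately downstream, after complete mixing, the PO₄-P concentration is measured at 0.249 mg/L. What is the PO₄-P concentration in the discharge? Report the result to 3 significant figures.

Mass balance: 43300·0.04600 + 6200·Cₑ = 49500·0.2490
→ Cₑ = (49500·0.2490 − 43300·0.04600) / 6200 = 1.667 mg/L.

1.67 mg/L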